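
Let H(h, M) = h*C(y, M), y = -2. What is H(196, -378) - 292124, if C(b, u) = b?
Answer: -292516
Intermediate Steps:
H(h, M) = -2*h (H(h, M) = h*(-2) = -2*h)
H(196, -378) - 292124 = -2*196 - 292124 = -392 - 292124 = -292516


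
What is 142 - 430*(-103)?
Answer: 44432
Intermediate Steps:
142 - 430*(-103) = 142 + 44290 = 44432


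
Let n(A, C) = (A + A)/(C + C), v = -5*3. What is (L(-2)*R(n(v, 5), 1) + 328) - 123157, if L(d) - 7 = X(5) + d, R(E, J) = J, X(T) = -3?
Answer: -122827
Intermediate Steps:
v = -15
n(A, C) = A/C (n(A, C) = (2*A)/((2*C)) = (2*A)*(1/(2*C)) = A/C)
L(d) = 4 + d (L(d) = 7 + (-3 + d) = 4 + d)
(L(-2)*R(n(v, 5), 1) + 328) - 123157 = ((4 - 2)*1 + 328) - 123157 = (2*1 + 328) - 123157 = (2 + 328) - 123157 = 330 - 123157 = -122827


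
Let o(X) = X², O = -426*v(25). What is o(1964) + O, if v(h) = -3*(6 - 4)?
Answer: 3859852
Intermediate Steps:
v(h) = -6 (v(h) = -3*2 = -6)
O = 2556 (O = -426*(-6) = -6*(-426) = 2556)
o(1964) + O = 1964² + 2556 = 3857296 + 2556 = 3859852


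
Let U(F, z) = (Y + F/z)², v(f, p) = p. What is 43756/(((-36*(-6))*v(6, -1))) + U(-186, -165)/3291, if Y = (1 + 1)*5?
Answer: -36293509283/179194950 ≈ -202.54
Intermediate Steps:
Y = 10 (Y = 2*5 = 10)
U(F, z) = (10 + F/z)²
43756/(((-36*(-6))*v(6, -1))) + U(-186, -165)/3291 = 43756/((-36*(-6)*(-1))) + ((-186 + 10*(-165))²/(-165)²)/3291 = 43756/((216*(-1))) + ((-186 - 1650)²/27225)*(1/3291) = 43756/(-216) + ((1/27225)*(-1836)²)*(1/3291) = 43756*(-1/216) + ((1/27225)*3370896)*(1/3291) = -10939/54 + (374544/3025)*(1/3291) = -10939/54 + 124848/3318425 = -36293509283/179194950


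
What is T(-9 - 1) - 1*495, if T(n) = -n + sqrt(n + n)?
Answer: -485 + 2*I*sqrt(5) ≈ -485.0 + 4.4721*I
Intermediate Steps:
T(n) = -n + sqrt(2)*sqrt(n) (T(n) = -n + sqrt(2*n) = -n + sqrt(2)*sqrt(n))
T(-9 - 1) - 1*495 = (-(-9 - 1) + sqrt(2)*sqrt(-9 - 1)) - 1*495 = (-1*(-10) + sqrt(2)*sqrt(-10)) - 495 = (10 + sqrt(2)*(I*sqrt(10))) - 495 = (10 + 2*I*sqrt(5)) - 495 = -485 + 2*I*sqrt(5)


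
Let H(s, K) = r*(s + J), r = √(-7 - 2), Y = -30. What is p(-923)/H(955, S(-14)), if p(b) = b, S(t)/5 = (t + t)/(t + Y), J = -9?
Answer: 923*I/2838 ≈ 0.32523*I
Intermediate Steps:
S(t) = 10*t/(-30 + t) (S(t) = 5*((t + t)/(t - 30)) = 5*((2*t)/(-30 + t)) = 5*(2*t/(-30 + t)) = 10*t/(-30 + t))
r = 3*I (r = √(-9) = 3*I ≈ 3.0*I)
H(s, K) = 3*I*(-9 + s) (H(s, K) = (3*I)*(s - 9) = (3*I)*(-9 + s) = 3*I*(-9 + s))
p(-923)/H(955, S(-14)) = -923*(-I/(3*(-9 + 955))) = -923*(-I/2838) = -(-923)*I/2838 = 923*I/2838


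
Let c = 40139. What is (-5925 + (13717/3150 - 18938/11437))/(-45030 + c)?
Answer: 213360082121/176205856050 ≈ 1.2109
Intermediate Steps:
(-5925 + (13717/3150 - 18938/11437))/(-45030 + c) = (-5925 + (13717/3150 - 18938/11437))/(-45030 + 40139) = (-5925 + (13717*(1/3150) - 18938*1/11437))/(-4891) = (-5925 + (13717/3150 - 18938/11437))*(-1/4891) = (-5925 + 97226629/36026550)*(-1/4891) = -213360082121/36026550*(-1/4891) = 213360082121/176205856050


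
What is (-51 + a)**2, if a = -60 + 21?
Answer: 8100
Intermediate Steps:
a = -39
(-51 + a)**2 = (-51 - 39)**2 = (-90)**2 = 8100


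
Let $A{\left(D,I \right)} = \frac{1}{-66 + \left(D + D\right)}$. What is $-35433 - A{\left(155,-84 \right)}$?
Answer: $- \frac{8645653}{244} \approx -35433.0$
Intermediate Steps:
$A{\left(D,I \right)} = \frac{1}{-66 + 2 D}$
$-35433 - A{\left(155,-84 \right)} = -35433 - \frac{1}{2 \left(-33 + 155\right)} = -35433 - \frac{1}{2 \cdot 122} = -35433 - \frac{1}{2} \cdot \frac{1}{122} = -35433 - \frac{1}{244} = - \frac{8645653}{244}$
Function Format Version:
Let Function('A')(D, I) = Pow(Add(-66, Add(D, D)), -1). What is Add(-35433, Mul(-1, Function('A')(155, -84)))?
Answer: Rational(-8645653, 244) ≈ -35433.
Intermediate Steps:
Function('A')(D, I) = Pow(Add(-66, Mul(2, D)), -1)
Add(-35433, Mul(-1, Function('A')(155, -84))) = Add(-35433, Mul(-1, Mul(Rational(1, 2), Pow(Add(-33, 155), -1)))) = Add(-35433, Mul(-1, Mul(Rational(1, 2), Pow(122, -1)))) = Add(-35433, Mul(-1, Mul(Rational(1, 2), Rational(1, 122)))) = Add(-35433, Mul(-1, Rational(1, 244))) = Add(-35433, Rational(-1, 244)) = Rational(-8645653, 244)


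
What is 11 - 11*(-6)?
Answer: 77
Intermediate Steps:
11 - 11*(-6) = 11 + 66 = 77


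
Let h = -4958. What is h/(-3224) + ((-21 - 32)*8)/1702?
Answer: 1767885/1371812 ≈ 1.2887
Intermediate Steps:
h/(-3224) + ((-21 - 32)*8)/1702 = -4958/(-3224) + ((-21 - 32)*8)/1702 = -4958*(-1/3224) - 53*8*(1/1702) = 2479/1612 - 424*1/1702 = 2479/1612 - 212/851 = 1767885/1371812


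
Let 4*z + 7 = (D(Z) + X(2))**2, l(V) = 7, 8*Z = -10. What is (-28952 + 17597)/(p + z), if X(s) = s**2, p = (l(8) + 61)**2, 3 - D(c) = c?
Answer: -242240/98971 ≈ -2.4476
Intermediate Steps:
Z = -5/4 (Z = (1/8)*(-10) = -5/4 ≈ -1.2500)
D(c) = 3 - c
p = 4624 (p = (7 + 61)**2 = 68**2 = 4624)
z = 977/64 (z = -7/4 + ((3 - 1*(-5/4)) + 2**2)**2/4 = -7/4 + ((3 + 5/4) + 4)**2/4 = -7/4 + (17/4 + 4)**2/4 = -7/4 + (33/4)**2/4 = -7/4 + (1/4)*(1089/16) = -7/4 + 1089/64 = 977/64 ≈ 15.266)
(-28952 + 17597)/(p + z) = (-28952 + 17597)/(4624 + 977/64) = -11355/296913/64 = -11355*64/296913 = -242240/98971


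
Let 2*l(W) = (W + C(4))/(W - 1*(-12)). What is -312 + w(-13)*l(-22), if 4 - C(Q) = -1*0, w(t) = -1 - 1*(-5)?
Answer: -1542/5 ≈ -308.40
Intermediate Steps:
w(t) = 4 (w(t) = -1 + 5 = 4)
C(Q) = 4 (C(Q) = 4 - (-1)*0 = 4 - 1*0 = 4 + 0 = 4)
l(W) = (4 + W)/(2*(12 + W)) (l(W) = ((W + 4)/(W - 1*(-12)))/2 = ((4 + W)/(W + 12))/2 = ((4 + W)/(12 + W))/2 = (4 + W)/(2*(12 + W)))
-312 + w(-13)*l(-22) = -312 + 4*((4 - 22)/(2*(12 - 22))) = -312 + 4*((½)*(-18)/(-10)) = -312 + 4*((½)*(-⅒)*(-18)) = -312 + 4*(9/10) = -312 + 18/5 = -1542/5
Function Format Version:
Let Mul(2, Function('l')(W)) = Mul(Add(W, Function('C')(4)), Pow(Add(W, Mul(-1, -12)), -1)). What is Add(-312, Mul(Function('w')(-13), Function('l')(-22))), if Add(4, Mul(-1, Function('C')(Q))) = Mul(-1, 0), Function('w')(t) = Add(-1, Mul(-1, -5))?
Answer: Rational(-1542, 5) ≈ -308.40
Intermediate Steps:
Function('w')(t) = 4 (Function('w')(t) = Add(-1, 5) = 4)
Function('C')(Q) = 4 (Function('C')(Q) = Add(4, Mul(-1, Mul(-1, 0))) = Add(4, Mul(-1, 0)) = Add(4, 0) = 4)
Function('l')(W) = Mul(Rational(1, 2), Pow(Add(12, W), -1), Add(4, W)) (Function('l')(W) = Mul(Rational(1, 2), Mul(Add(W, 4), Pow(Add(W, Mul(-1, -12)), -1))) = Mul(Rational(1, 2), Mul(Add(4, W), Pow(Add(W, 12), -1))) = Mul(Rational(1, 2), Mul(Add(4, W), Pow(Add(12, W), -1))) = Mul(Rational(1, 2), Mul(Pow(Add(12, W), -1), Add(4, W))) = Mul(Rational(1, 2), Pow(Add(12, W), -1), Add(4, W)))
Add(-312, Mul(Function('w')(-13), Function('l')(-22))) = Add(-312, Mul(4, Mul(Rational(1, 2), Pow(Add(12, -22), -1), Add(4, -22)))) = Add(-312, Mul(4, Mul(Rational(1, 2), Pow(-10, -1), -18))) = Add(-312, Mul(4, Mul(Rational(1, 2), Rational(-1, 10), -18))) = Add(-312, Mul(4, Rational(9, 10))) = Add(-312, Rational(18, 5)) = Rational(-1542, 5)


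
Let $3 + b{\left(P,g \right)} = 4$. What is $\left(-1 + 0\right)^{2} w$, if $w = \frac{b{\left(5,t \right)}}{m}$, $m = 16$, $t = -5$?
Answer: $\frac{1}{16} \approx 0.0625$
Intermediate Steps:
$b{\left(P,g \right)} = 1$ ($b{\left(P,g \right)} = -3 + 4 = 1$)
$w = \frac{1}{16}$ ($w = 1 \cdot \frac{1}{16} = \frac{1}{16} \approx 0.0625$)
$\left(-1 + 0\right)^{2} w = \left(-1 + 0\right)^{2} \cdot \frac{1}{16} = \left(-1\right)^{2} \cdot \frac{1}{16} = 1 \cdot \frac{1}{16} = \frac{1}{16}$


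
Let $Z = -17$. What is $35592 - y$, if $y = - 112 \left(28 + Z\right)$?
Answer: $36824$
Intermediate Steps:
$y = -1232$ ($y = - 112 \left(28 - 17\right) = \left(-112\right) 11 = -1232$)
$35592 - y = 35592 - -1232 = 35592 + 1232 = 36824$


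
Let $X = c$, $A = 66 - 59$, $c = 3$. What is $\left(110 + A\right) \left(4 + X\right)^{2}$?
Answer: $5733$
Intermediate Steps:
$A = 7$
$X = 3$
$\left(110 + A\right) \left(4 + X\right)^{2} = \left(110 + 7\right) \left(4 + 3\right)^{2} = 117 \cdot 7^{2} = 117 \cdot 49 = 5733$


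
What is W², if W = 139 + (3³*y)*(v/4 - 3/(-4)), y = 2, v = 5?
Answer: 61009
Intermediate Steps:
W = 247 (W = 139 + (3³*2)*(5/4 - 3/(-4)) = 139 + (27*2)*(5*(¼) - 3*(-¼)) = 139 + 54*(5/4 + ¾) = 139 + 54*2 = 139 + 108 = 247)
W² = 247² = 61009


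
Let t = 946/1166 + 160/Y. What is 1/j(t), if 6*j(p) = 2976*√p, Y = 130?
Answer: √969423/697872 ≈ 0.0014108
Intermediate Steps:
t = 1407/689 (t = 946/1166 + 160/130 = 946*(1/1166) + 160*(1/130) = 43/53 + 16/13 = 1407/689 ≈ 2.0421)
j(p) = 496*√p (j(p) = (2976*√p)/6 = 496*√p)
1/j(t) = 1/(496*√(1407/689)) = 1/(496*(√969423/689)) = 1/(496*√969423/689) = √969423/697872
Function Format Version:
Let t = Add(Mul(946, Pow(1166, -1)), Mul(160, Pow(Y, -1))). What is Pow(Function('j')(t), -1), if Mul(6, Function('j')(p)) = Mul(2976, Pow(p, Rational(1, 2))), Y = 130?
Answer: Mul(Rational(1, 697872), Pow(969423, Rational(1, 2))) ≈ 0.0014108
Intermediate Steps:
t = Rational(1407, 689) (t = Add(Mul(946, Pow(1166, -1)), Mul(160, Pow(130, -1))) = Add(Mul(946, Rational(1, 1166)), Mul(160, Rational(1, 130))) = Add(Rational(43, 53), Rational(16, 13)) = Rational(1407, 689) ≈ 2.0421)
Function('j')(p) = Mul(496, Pow(p, Rational(1, 2))) (Function('j')(p) = Mul(Rational(1, 6), Mul(2976, Pow(p, Rational(1, 2)))) = Mul(496, Pow(p, Rational(1, 2))))
Pow(Function('j')(t), -1) = Pow(Mul(496, Pow(Rational(1407, 689), Rational(1, 2))), -1) = Pow(Mul(496, Mul(Rational(1, 689), Pow(969423, Rational(1, 2)))), -1) = Pow(Mul(Rational(496, 689), Pow(969423, Rational(1, 2))), -1) = Mul(Rational(1, 697872), Pow(969423, Rational(1, 2)))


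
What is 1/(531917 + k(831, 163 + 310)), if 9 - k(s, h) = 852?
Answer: 1/531074 ≈ 1.8830e-6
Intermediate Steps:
k(s, h) = -843 (k(s, h) = 9 - 1*852 = 9 - 852 = -843)
1/(531917 + k(831, 163 + 310)) = 1/(531917 - 843) = 1/531074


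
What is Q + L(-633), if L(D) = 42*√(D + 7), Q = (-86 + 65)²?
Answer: 441 + 42*I*√626 ≈ 441.0 + 1050.8*I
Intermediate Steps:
Q = 441 (Q = (-21)² = 441)
L(D) = 42*√(7 + D)
Q + L(-633) = 441 + 42*√(7 - 633) = 441 + 42*√(-626) = 441 + 42*(I*√626) = 441 + 42*I*√626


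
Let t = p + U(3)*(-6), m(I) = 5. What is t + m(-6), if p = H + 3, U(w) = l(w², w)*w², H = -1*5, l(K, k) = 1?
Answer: -51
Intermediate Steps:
H = -5
U(w) = w² (U(w) = 1*w² = w²)
p = -2 (p = -5 + 3 = -2)
t = -56 (t = -2 + 3²*(-6) = -2 + 9*(-6) = -2 - 54 = -56)
t + m(-6) = -56 + 5 = -51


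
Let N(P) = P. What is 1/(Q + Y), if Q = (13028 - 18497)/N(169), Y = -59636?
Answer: -169/10083953 ≈ -1.6759e-5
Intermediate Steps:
Q = -5469/169 (Q = (13028 - 18497)/169 = -5469*1/169 = -5469/169 ≈ -32.361)
1/(Q + Y) = 1/(-5469/169 - 59636) = 1/(-10083953/169) = -169/10083953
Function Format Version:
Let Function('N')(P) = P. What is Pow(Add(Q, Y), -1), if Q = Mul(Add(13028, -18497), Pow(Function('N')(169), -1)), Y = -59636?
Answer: Rational(-169, 10083953) ≈ -1.6759e-5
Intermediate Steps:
Q = Rational(-5469, 169) (Q = Mul(Add(13028, -18497), Pow(169, -1)) = Mul(-5469, Rational(1, 169)) = Rational(-5469, 169) ≈ -32.361)
Pow(Add(Q, Y), -1) = Pow(Add(Rational(-5469, 169), -59636), -1) = Pow(Rational(-10083953, 169), -1) = Rational(-169, 10083953)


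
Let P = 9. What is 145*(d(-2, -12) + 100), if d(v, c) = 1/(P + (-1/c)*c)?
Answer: 116145/8 ≈ 14518.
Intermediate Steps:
d(v, c) = 1/8 (d(v, c) = 1/(9 + (-1/c)*c) = 1/(9 - 1) = 1/8)
145*(d(-2, -12) + 100) = 145*(1/8 + 100) = 145*(801/8) = 116145/8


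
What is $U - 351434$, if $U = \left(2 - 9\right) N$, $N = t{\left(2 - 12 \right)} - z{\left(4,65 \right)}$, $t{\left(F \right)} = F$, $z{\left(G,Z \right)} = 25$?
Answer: $-351189$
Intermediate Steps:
$N = -35$ ($N = \left(2 - 12\right) - 25 = -10 - 25 = -35$)
$U = 245$ ($U = \left(2 - 9\right) \left(-35\right) = \left(-7\right) \left(-35\right) = 245$)
$U - 351434 = 245 - 351434 = -351189$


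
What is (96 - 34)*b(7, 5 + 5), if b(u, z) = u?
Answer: 434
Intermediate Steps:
(96 - 34)*b(7, 5 + 5) = (96 - 34)*7 = 62*7 = 434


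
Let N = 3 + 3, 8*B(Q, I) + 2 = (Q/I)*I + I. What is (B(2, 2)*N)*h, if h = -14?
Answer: -21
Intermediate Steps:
B(Q, I) = -¼ + I/8 + Q/8 (B(Q, I) = -¼ + ((Q/I)*I + I)/8 = -¼ + (Q + I)/8 = -¼ + (I + Q)/8 = -¼ + (I/8 + Q/8) = -¼ + I/8 + Q/8)
N = 6
(B(2, 2)*N)*h = ((-¼ + (⅛)*2 + (⅛)*2)*6)*(-14) = ((-¼ + ¼ + ¼)*6)*(-14) = ((¼)*6)*(-14) = (3/2)*(-14) = -21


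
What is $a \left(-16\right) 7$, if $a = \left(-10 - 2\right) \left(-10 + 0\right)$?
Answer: $-13440$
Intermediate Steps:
$a = 120$ ($a = \left(-12\right) \left(-10\right) = 120$)
$a \left(-16\right) 7 = 120 \left(-16\right) 7 = \left(-1920\right) 7 = -13440$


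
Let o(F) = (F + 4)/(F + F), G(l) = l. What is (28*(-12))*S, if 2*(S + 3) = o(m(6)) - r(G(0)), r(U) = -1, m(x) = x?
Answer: 700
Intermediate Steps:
o(F) = (4 + F)/(2*F) (o(F) = (4 + F)/((2*F)) = (4 + F)*(1/(2*F)) = (4 + F)/(2*F))
S = -25/12 (S = -3 + ((½)*(4 + 6)/6 - 1*(-1))/2 = -3 + ((½)*(⅙)*10 + 1)/2 = -3 + (⅚ + 1)/2 = -3 + (½)*(11/6) = -3 + 11/12 = -25/12 ≈ -2.0833)
(28*(-12))*S = (28*(-12))*(-25/12) = -336*(-25/12) = 700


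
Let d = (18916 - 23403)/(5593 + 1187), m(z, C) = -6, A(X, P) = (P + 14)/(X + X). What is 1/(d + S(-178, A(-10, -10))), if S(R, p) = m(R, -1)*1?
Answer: -6780/45167 ≈ -0.15011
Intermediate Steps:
A(X, P) = (14 + P)/(2*X) (A(X, P) = (14 + P)/((2*X)) = (14 + P)*(1/(2*X)) = (14 + P)/(2*X))
S(R, p) = -6 (S(R, p) = -6*1 = -6)
d = -4487/6780 ≈ -0.66180
1/(d + S(-178, A(-10, -10))) = 1/(-4487/6780 - 6) = 1/(-45167/6780) = -6780/45167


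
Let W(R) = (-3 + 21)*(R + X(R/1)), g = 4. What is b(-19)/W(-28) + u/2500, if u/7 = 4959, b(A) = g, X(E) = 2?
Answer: 4058921/292500 ≈ 13.877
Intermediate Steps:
b(A) = 4
u = 34713 (u = 7*4959 = 34713)
W(R) = 36 + 18*R (W(R) = (-3 + 21)*(R + 2) = 18*(2 + R) = 36 + 18*R)
b(-19)/W(-28) + u/2500 = 4/(36 + 18*(-28)) + 34713/2500 = 4/(36 - 504) + 34713*(1/2500) = 4/(-468) + 34713/2500 = 4*(-1/468) + 34713/2500 = -1/117 + 34713/2500 = 4058921/292500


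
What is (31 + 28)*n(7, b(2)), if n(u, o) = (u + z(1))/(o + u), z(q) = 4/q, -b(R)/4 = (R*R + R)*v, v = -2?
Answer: 59/5 ≈ 11.800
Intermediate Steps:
b(R) = 8*R + 8*R**2 (b(R) = -4*(R*R + R)*(-2) = -4*(R**2 + R)*(-2) = -4*(R + R**2)*(-2) = -4*(-2*R - 2*R**2) = 8*R + 8*R**2)
n(u, o) = (4 + u)/(o + u) (n(u, o) = (u + 4/1)/(o + u) = (u + 4*1)/(o + u) = (u + 4)/(o + u) = (4 + u)/(o + u))
(31 + 28)*n(7, b(2)) = (31 + 28)*((4 + 7)/(8*2*(1 + 2) + 7)) = 59*(11/(8*2*3 + 7)) = 59*(11/(48 + 7)) = 59*(11/55) = 59*((1/55)*11) = 59*(1/5) = 59/5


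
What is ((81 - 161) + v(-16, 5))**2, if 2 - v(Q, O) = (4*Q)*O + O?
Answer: 56169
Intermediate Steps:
v(Q, O) = 2 - O - 4*O*Q (v(Q, O) = 2 - ((4*Q)*O + O) = 2 - (4*O*Q + O) = 2 - (O + 4*O*Q) = 2 + (-O - 4*O*Q) = 2 - O - 4*O*Q)
((81 - 161) + v(-16, 5))**2 = ((81 - 161) + (2 - 1*5 - 4*5*(-16)))**2 = (-80 + (2 - 5 + 320))**2 = (-80 + 317)**2 = 237**2 = 56169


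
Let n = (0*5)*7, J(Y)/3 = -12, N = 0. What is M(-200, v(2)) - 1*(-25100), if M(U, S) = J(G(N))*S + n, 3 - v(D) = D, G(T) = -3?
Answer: 25064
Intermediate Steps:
J(Y) = -36 (J(Y) = 3*(-12) = -36)
n = 0 (n = 0*7 = 0)
v(D) = 3 - D
M(U, S) = -36*S (M(U, S) = -36*S + 0 = -36*S)
M(-200, v(2)) - 1*(-25100) = -36*(3 - 1*2) - 1*(-25100) = -36*(3 - 2) + 25100 = -36*1 + 25100 = -36 + 25100 = 25064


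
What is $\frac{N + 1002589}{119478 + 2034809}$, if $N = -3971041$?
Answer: $- \frac{2968452}{2154287} \approx -1.3779$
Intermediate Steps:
$\frac{N + 1002589}{119478 + 2034809} = \frac{-3971041 + 1002589}{119478 + 2034809} = - \frac{2968452}{2154287}$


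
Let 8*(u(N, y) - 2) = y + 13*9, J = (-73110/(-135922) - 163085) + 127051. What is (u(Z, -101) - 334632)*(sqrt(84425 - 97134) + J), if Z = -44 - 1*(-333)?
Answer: 819460510180732/67961 - 334628*I*sqrt(12709) ≈ 1.2058e+10 - 3.7724e+7*I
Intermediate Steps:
Z = 289 (Z = -44 + 333 = 289)
J = -2448870119/67961 (J = (-73110*(-1/135922) - 163085) + 127051 = (36555/67961 - 163085) + 127051 = -11083383130/67961 + 127051 = -2448870119/67961 ≈ -36033.)
u(N, y) = 133/8 + y/8 (u(N, y) = 2 + (y + 13*9)/8 = 2 + (y + 117)/8 = 2 + (117 + y)/8 = 2 + (117/8 + y/8) = 133/8 + y/8)
(u(Z, -101) - 334632)*(sqrt(84425 - 97134) + J) = ((133/8 + (1/8)*(-101)) - 334632)*(sqrt(84425 - 97134) - 2448870119/67961) = ((133/8 - 101/8) - 334632)*(sqrt(-12709) - 2448870119/67961) = (4 - 334632)*(I*sqrt(12709) - 2448870119/67961) = -334628*(-2448870119/67961 + I*sqrt(12709)) = 819460510180732/67961 - 334628*I*sqrt(12709)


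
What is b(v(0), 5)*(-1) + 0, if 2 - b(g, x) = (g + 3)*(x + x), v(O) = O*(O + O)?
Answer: 28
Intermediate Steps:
v(O) = 2*O² (v(O) = O*(2*O) = 2*O²)
b(g, x) = 2 - 2*x*(3 + g) (b(g, x) = 2 - (g + 3)*(x + x) = 2 - (3 + g)*2*x = 2 - 2*x*(3 + g))
b(v(0), 5)*(-1) + 0 = (2 - 6*5 - 2*2*0²*5)*(-1) + 0 = (2 - 30 - 2*2*0*5)*(-1) + 0 = (2 - 30 - 2*0*5)*(-1) + 0 = (2 - 30 + 0)*(-1) + 0 = -28*(-1) + 0 = 28 + 0 = 28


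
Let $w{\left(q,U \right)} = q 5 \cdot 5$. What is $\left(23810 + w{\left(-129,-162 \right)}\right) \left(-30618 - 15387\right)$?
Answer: $-947012925$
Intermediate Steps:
$w{\left(q,U \right)} = 25 q$ ($w{\left(q,U \right)} = 5 q 5 = 25 q$)
$\left(23810 + w{\left(-129,-162 \right)}\right) \left(-30618 - 15387\right) = \left(23810 + 25 \left(-129\right)\right) \left(-30618 - 15387\right) = \left(23810 - 3225\right) \left(-46005\right) = 20585 \left(-46005\right) = -947012925$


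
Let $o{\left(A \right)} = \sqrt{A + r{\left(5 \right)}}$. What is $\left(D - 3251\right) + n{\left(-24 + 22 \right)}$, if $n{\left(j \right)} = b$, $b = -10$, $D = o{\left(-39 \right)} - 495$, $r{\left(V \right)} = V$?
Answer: $-3756 + i \sqrt{34} \approx -3756.0 + 5.831 i$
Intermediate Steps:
$o{\left(A \right)} = \sqrt{5 + A}$ ($o{\left(A \right)} = \sqrt{A + 5} = \sqrt{5 + A}$)
$D = -495 + i \sqrt{34}$ ($D = \sqrt{5 - 39} - 495 = \sqrt{-34} - 495 = i \sqrt{34} - 495 = -495 + i \sqrt{34} \approx -495.0 + 5.831 i$)
$n{\left(j \right)} = -10$
$\left(D - 3251\right) + n{\left(-24 + 22 \right)} = \left(\left(-495 + i \sqrt{34}\right) - 3251\right) - 10 = \left(-3746 + i \sqrt{34}\right) - 10 = -3756 + i \sqrt{34}$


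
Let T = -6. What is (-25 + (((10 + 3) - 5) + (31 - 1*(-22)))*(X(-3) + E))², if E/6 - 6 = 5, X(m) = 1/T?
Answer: 573363025/36 ≈ 1.5927e+7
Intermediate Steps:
X(m) = -⅙ (X(m) = 1/(-6) = -⅙)
E = 66 (E = 36 + 6*5 = 36 + 30 = 66)
(-25 + (((10 + 3) - 5) + (31 - 1*(-22)))*(X(-3) + E))² = (-25 + (((10 + 3) - 5) + (31 - 1*(-22)))*(-⅙ + 66))² = (-25 + ((13 - 5) + (31 + 22))*(395/6))² = (-25 + (8 + 53)*(395/6))² = (-25 + 61*(395/6))² = (-25 + 24095/6)² = (23945/6)² = 573363025/36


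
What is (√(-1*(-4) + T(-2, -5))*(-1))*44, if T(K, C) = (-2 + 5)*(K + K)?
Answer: -88*I*√2 ≈ -124.45*I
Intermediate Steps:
T(K, C) = 6*K (T(K, C) = 3*(2*K) = 6*K)
(√(-1*(-4) + T(-2, -5))*(-1))*44 = (√(-1*(-4) + 6*(-2))*(-1))*44 = (√(4 - 12)*(-1))*44 = (√(-8)*(-1))*44 = ((2*I*√2)*(-1))*44 = -2*I*√2*44 = -88*I*√2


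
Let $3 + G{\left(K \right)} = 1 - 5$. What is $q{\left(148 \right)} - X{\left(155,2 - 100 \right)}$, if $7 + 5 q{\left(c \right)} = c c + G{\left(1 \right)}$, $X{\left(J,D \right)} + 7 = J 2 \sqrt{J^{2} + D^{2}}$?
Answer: $4385 - 310 \sqrt{33629} \approx -52463.0$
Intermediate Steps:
$G{\left(K \right)} = -7$ ($G{\left(K \right)} = -3 + \left(1 - 5\right) = -3 - 4 = -7$)
$X{\left(J,D \right)} = -7 + 2 J \sqrt{D^{2} + J^{2}}$ ($X{\left(J,D \right)} = -7 + J 2 \sqrt{J^{2} + D^{2}} = -7 + 2 J \sqrt{D^{2} + J^{2}}$)
$q{\left(c \right)} = - \frac{14}{5} + \frac{c^{2}}{5}$ ($q{\left(c \right)} = - \frac{7}{5} + \frac{c c - 7}{5} = - \frac{7}{5} + \frac{c^{2} - 7}{5} = - \frac{7}{5} + \frac{-7 + c^{2}}{5} = - \frac{7}{5} + \left(- \frac{7}{5} + \frac{c^{2}}{5}\right) = - \frac{14}{5} + \frac{c^{2}}{5}$)
$q{\left(148 \right)} - X{\left(155,2 - 100 \right)} = \left(- \frac{14}{5} + \frac{148^{2}}{5}\right) - \left(-7 + 2 \cdot 155 \sqrt{\left(2 - 100\right)^{2} + 155^{2}}\right) = \left(- \frac{14}{5} + \frac{1}{5} \cdot 21904\right) - \left(-7 + 2 \cdot 155 \sqrt{\left(-98\right)^{2} + 24025}\right) = \left(- \frac{14}{5} + \frac{21904}{5}\right) - \left(-7 + 2 \cdot 155 \sqrt{9604 + 24025}\right) = 4378 - \left(-7 + 2 \cdot 155 \sqrt{33629}\right) = 4378 - \left(-7 + 310 \sqrt{33629}\right) = 4378 + \left(7 - 310 \sqrt{33629}\right) = 4385 - 310 \sqrt{33629}$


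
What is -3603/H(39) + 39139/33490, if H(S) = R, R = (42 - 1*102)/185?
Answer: 744175843/66980 ≈ 11110.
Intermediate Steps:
R = -12/37 (R = (42 - 102)*(1/185) = -60*1/185 = -12/37 ≈ -0.32432)
H(S) = -12/37
-3603/H(39) + 39139/33490 = -3603/(-12/37) + 39139/33490 = -3603*(-37/12) + 39139*(1/33490) = 44437/4 + 39139/33490 = 744175843/66980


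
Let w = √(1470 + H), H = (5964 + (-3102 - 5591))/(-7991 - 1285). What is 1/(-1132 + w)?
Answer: -10500432/11872850575 - 2*√31627563231/11872850575 ≈ -0.00091437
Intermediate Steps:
H = 2729/9276 (H = (5964 - 8693)/(-9276) = -2729*(-1/9276) = 2729/9276 ≈ 0.29420)
w = √31627563231/4638 (w = √(1470 + 2729/9276) = √(13638449/9276) = √31627563231/4638 ≈ 38.344)
1/(-1132 + w) = 1/(-1132 + √31627563231/4638)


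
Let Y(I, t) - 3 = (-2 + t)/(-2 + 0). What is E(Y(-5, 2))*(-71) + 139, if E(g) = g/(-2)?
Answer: 491/2 ≈ 245.50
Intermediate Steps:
Y(I, t) = 4 - t/2 (Y(I, t) = 3 + (-2 + t)/(-2 + 0) = 3 + (-2 + t)/(-2) = 3 + (-2 + t)*(-½) = 3 + (1 - t/2) = 4 - t/2)
E(g) = -g/2 (E(g) = g*(-½) = -g/2)
E(Y(-5, 2))*(-71) + 139 = -(4 - ½*2)/2*(-71) + 139 = -(4 - 1)/2*(-71) + 139 = -½*3*(-71) + 139 = -3/2*(-71) + 139 = 213/2 + 139 = 491/2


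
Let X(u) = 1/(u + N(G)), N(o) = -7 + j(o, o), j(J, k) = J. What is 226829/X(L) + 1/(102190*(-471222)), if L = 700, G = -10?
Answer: 7460247558424789259/48154176180 ≈ 1.5492e+8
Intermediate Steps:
N(o) = -7 + o
X(u) = 1/(-17 + u) (X(u) = 1/(u + (-7 - 10)) = 1/(u - 17) = 1/(-17 + u))
226829/X(L) + 1/(102190*(-471222)) = 226829/(1/(-17 + 700)) + 1/(102190*(-471222)) = 226829/(1/683) + (1/102190)*(-1/471222) = 226829/(1/683) - 1/48154176180 = 226829*683 - 1/48154176180 = 154924207 - 1/48154176180 = 7460247558424789259/48154176180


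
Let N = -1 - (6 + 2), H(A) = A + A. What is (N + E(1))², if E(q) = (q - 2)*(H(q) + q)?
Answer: 144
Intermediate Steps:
H(A) = 2*A
E(q) = 3*q*(-2 + q) (E(q) = (q - 2)*(2*q + q) = (-2 + q)*(3*q) = 3*q*(-2 + q))
N = -9 (N = -1 - 1*8 = -1 - 8 = -9)
(N + E(1))² = (-9 + 3*1*(-2 + 1))² = (-9 + 3*1*(-1))² = (-9 - 3)² = (-12)² = 144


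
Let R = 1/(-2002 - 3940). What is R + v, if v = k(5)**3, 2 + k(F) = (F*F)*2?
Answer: 657137663/5942 ≈ 1.1059e+5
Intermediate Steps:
k(F) = -2 + 2*F**2 (k(F) = -2 + (F*F)*2 = -2 + F**2*2 = -2 + 2*F**2)
R = -1/5942 (R = 1/(-5942) = -1/5942 ≈ -0.00016829)
v = 110592 (v = (-2 + 2*5**2)**3 = (-2 + 2*25)**3 = (-2 + 50)**3 = 48**3 = 110592)
R + v = -1/5942 + 110592 = 657137663/5942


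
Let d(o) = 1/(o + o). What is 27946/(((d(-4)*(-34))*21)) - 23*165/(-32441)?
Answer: 3627739559/11581437 ≈ 313.24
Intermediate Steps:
d(o) = 1/(2*o)
27946/(((d(-4)*(-34))*21)) - 23*165/(-32441) = 27946/(((((1/2)/(-4))*(-34))*21)) - 23*165/(-32441) = 27946/(((((1/2)*(-1/4))*(-34))*21)) - 3795*(-1/32441) = 27946/((-1/8*(-34)*21)) + 3795/32441 = 27946/(((17/4)*21)) + 3795/32441 = 27946/(357/4) + 3795/32441 = 27946*(4/357) + 3795/32441 = 111784/357 + 3795/32441 = 3627739559/11581437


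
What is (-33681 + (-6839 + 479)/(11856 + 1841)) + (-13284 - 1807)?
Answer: -668036444/13697 ≈ -48772.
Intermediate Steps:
(-33681 + (-6839 + 479)/(11856 + 1841)) + (-13284 - 1807) = (-33681 - 6360/13697) - 15091 = -461335017/13697 - 15091 = -668036444/13697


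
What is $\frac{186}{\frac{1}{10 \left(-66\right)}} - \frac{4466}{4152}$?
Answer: $- \frac{254851993}{2076} \approx -1.2276 \cdot 10^{5}$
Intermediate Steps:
$\frac{186}{\frac{1}{10 \left(-66\right)}} - \frac{4466}{4152} = \frac{186}{\frac{1}{-660}} - \frac{2233}{2076} = \frac{186}{- \frac{1}{660}} - \frac{2233}{2076} = 186 \left(-660\right) - \frac{2233}{2076} = -122760 - \frac{2233}{2076} = - \frac{254851993}{2076}$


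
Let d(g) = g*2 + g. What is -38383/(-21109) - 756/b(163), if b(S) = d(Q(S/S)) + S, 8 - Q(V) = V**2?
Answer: -2223983/971014 ≈ -2.2904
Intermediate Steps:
Q(V) = 8 - V**2
d(g) = 3*g (d(g) = 2*g + g = 3*g)
b(S) = 21 + S (b(S) = 3*(8 - (S/S)**2) + S = 3*(8 - 1*1**2) + S = 3*(8 - 1*1) + S = 3*(8 - 1) + S = 3*7 + S = 21 + S)
-38383/(-21109) - 756/b(163) = -38383/(-21109) - 756/(21 + 163) = -38383*(-1/21109) - 756/184 = 38383/21109 - 756*1/184 = 38383/21109 - 189/46 = -2223983/971014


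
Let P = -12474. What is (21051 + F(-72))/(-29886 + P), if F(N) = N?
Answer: -6993/14120 ≈ -0.49525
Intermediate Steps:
(21051 + F(-72))/(-29886 + P) = (21051 - 72)/(-29886 - 12474) = 20979/(-42360) = 20979*(-1/42360) = -6993/14120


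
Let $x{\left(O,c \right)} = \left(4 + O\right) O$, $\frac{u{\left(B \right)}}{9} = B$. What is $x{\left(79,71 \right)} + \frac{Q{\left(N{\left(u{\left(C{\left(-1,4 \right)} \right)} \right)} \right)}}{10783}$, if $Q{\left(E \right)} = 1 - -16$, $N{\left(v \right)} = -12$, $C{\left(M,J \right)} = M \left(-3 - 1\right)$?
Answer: $\frac{70704148}{10783} \approx 6557.0$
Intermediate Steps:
$C{\left(M,J \right)} = - 4 M$ ($C{\left(M,J \right)} = M \left(-4\right) = - 4 M$)
$u{\left(B \right)} = 9 B$
$x{\left(O,c \right)} = O \left(4 + O\right)$
$Q{\left(E \right)} = 17$ ($Q{\left(E \right)} = 1 + 16 = 17$)
$x{\left(79,71 \right)} + \frac{Q{\left(N{\left(u{\left(C{\left(-1,4 \right)} \right)} \right)} \right)}}{10783} = 79 \left(4 + 79\right) + \frac{17}{10783} = 79 \cdot 83 + 17 \cdot \frac{1}{10783} = 6557 + \frac{17}{10783} = \frac{70704148}{10783}$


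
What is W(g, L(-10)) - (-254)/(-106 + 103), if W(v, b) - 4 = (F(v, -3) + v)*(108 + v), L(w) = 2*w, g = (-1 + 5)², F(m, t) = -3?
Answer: 4594/3 ≈ 1531.3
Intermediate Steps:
g = 16 (g = 4² = 16)
W(v, b) = 4 + (-3 + v)*(108 + v)
W(g, L(-10)) - (-254)/(-106 + 103) = (-320 + 16² + 105*16) - (-254)/(-106 + 103) = (-320 + 256 + 1680) - (-254)/(-3) = 1616 - (-254)*(-1)/3 = 1616 - 1*254/3 = 1616 - 254/3 = 4594/3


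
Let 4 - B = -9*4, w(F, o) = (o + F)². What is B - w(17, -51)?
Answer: -1116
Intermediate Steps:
w(F, o) = (F + o)²
B = 40 (B = 4 - (-9)*4 = 4 - 1*(-36) = 4 + 36 = 40)
B - w(17, -51) = 40 - (17 - 51)² = 40 - 1*(-34)² = 40 - 1*1156 = 40 - 1156 = -1116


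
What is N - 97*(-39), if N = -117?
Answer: 3666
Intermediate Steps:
N - 97*(-39) = -117 - 97*(-39) = -117 + 3783 = 3666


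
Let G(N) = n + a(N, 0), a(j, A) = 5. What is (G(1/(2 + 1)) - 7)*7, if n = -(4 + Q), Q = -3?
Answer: -21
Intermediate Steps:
n = -1 (n = -(4 - 3) = -1*1 = -1)
G(N) = 4 (G(N) = -1 + 5 = 4)
(G(1/(2 + 1)) - 7)*7 = (4 - 7)*7 = -3*7 = -21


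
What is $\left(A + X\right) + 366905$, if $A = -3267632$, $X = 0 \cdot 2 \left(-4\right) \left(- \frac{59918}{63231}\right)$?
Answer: $-2900727$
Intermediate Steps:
$X = 0$ ($X = 0 \left(-4\right) \left(\left(-59918\right) \frac{1}{63231}\right) = 0 \left(- \frac{59918}{63231}\right) = 0$)
$\left(A + X\right) + 366905 = \left(-3267632 + 0\right) + 366905 = -3267632 + 366905 = -2900727$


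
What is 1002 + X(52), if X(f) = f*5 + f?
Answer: 1314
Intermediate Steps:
X(f) = 6*f (X(f) = 5*f + f = 6*f)
1002 + X(52) = 1002 + 6*52 = 1002 + 312 = 1314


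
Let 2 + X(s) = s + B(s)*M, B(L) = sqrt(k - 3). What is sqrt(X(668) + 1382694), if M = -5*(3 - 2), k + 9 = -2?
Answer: sqrt(1383360 - 5*I*sqrt(14)) ≈ 1176.2 - 0.008*I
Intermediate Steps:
k = -11 (k = -9 - 2 = -11)
B(L) = I*sqrt(14) (B(L) = sqrt(-11 - 3) = sqrt(-14) = I*sqrt(14))
M = -5 (M = -5*1 = -5)
X(s) = -2 + s - 5*I*sqrt(14) (X(s) = -2 + (s + (I*sqrt(14))*(-5)) = -2 + (s - 5*I*sqrt(14)) = -2 + s - 5*I*sqrt(14))
sqrt(X(668) + 1382694) = sqrt((-2 + 668 - 5*I*sqrt(14)) + 1382694) = sqrt((666 - 5*I*sqrt(14)) + 1382694) = sqrt(1383360 - 5*I*sqrt(14))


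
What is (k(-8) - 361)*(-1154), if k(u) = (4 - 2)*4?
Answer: 407362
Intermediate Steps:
k(u) = 8 (k(u) = 2*4 = 8)
(k(-8) - 361)*(-1154) = (8 - 361)*(-1154) = -353*(-1154) = 407362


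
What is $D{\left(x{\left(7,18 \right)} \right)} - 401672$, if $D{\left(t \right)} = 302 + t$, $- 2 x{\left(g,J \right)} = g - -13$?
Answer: $-401380$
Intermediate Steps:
$x{\left(g,J \right)} = - \frac{13}{2} - \frac{g}{2}$ ($x{\left(g,J \right)} = - \frac{g - -13}{2} = - \frac{g + 13}{2} = - \frac{13 + g}{2} = - \frac{13}{2} - \frac{g}{2}$)
$D{\left(x{\left(7,18 \right)} \right)} - 401672 = \left(302 - 10\right) - 401672 = 292 - 401672 = -401380$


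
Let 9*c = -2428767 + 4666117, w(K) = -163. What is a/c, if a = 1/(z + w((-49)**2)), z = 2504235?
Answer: 9/5602485489200 ≈ 1.6064e-12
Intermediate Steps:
c = 2237350/9 (c = (-2428767 + 4666117)/9 = (1/9)*2237350 = 2237350/9 ≈ 2.4859e+5)
a = 1/2504072 (a = 1/(2504235 - 163) = 1/2504072 ≈ 3.9935e-7)
a/c = 1/(2504072*(2237350/9)) = (1/2504072)*(9/2237350) = 9/5602485489200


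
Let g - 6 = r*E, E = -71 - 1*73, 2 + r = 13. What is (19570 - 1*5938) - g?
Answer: 15210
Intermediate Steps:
r = 11 (r = -2 + 13 = 11)
E = -144 (E = -71 - 73 = -144)
g = -1578 (g = 6 + 11*(-144) = 6 - 1584 = -1578)
(19570 - 1*5938) - g = (19570 - 1*5938) - 1*(-1578) = (19570 - 5938) + 1578 = 13632 + 1578 = 15210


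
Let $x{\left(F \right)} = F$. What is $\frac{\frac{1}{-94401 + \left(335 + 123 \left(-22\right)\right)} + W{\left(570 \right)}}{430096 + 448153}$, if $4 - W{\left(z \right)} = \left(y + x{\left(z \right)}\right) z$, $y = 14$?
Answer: $- \frac{32213076273}{84989912228} \approx -0.37902$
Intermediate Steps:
$W{\left(z \right)} = 4 - z \left(14 + z\right)$ ($W{\left(z \right)} = 4 - \left(14 + z\right) z = 4 - z \left(14 + z\right)$)
$\frac{\frac{1}{-94401 + \left(335 + 123 \left(-22\right)\right)} + W{\left(570 \right)}}{430096 + 448153} = \frac{\frac{1}{-94401 + \left(335 + 123 \left(-22\right)\right)} - 332876}{430096 + 448153} = \frac{\frac{1}{-94401 + \left(335 - 2706\right)} - 332876}{878249} = \left(\frac{1}{-94401 - 2371} - 332876\right) \frac{1}{878249} = \left(\frac{1}{-96772} - 332876\right) \frac{1}{878249} = \left(- \frac{1}{96772} - 332876\right) \frac{1}{878249} = \left(- \frac{32213076273}{96772}\right) \frac{1}{878249} = - \frac{32213076273}{84989912228}$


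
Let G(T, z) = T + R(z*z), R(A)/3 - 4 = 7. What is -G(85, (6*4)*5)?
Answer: -118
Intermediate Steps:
R(A) = 33 (R(A) = 12 + 3*7 = 12 + 21 = 33)
G(T, z) = 33 + T (G(T, z) = T + 33 = 33 + T)
-G(85, (6*4)*5) = -(33 + 85) = -1*118 = -118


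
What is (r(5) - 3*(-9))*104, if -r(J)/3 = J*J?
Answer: -4992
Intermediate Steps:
r(J) = -3*J² (r(J) = -3*J*J = -3*J²)
(r(5) - 3*(-9))*104 = (-3*5² - 3*(-9))*104 = (-3*25 + 27)*104 = (-75 + 27)*104 = -48*104 = -4992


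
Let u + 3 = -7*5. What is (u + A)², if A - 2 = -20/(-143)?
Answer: 26296384/20449 ≈ 1285.9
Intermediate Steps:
u = -38 (u = -3 - 7*5 = -3 - 35 = -38)
A = 306/143 (A = 2 - 20/(-143) = 2 - 20*(-1/143) = 2 + 20/143 = 306/143 ≈ 2.1399)
(u + A)² = (-38 + 306/143)² = (-5128/143)² = 26296384/20449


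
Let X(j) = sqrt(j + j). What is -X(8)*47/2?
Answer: -94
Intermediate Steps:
X(j) = sqrt(2)*sqrt(j) (X(j) = sqrt(2*j) = sqrt(2)*sqrt(j))
-X(8)*47/2 = -sqrt(2)*sqrt(8)*47/2 = -sqrt(2)*(2*sqrt(2))*47*(1/2) = -4*47/2 = -1*94 = -94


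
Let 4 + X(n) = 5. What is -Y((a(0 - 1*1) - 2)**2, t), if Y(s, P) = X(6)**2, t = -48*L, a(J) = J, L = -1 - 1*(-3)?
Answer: -1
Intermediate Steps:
L = 2 (L = -1 + 3 = 2)
t = -96 (t = -48*2 = -96)
X(n) = 1 (X(n) = -4 + 5 = 1)
Y(s, P) = 1 (Y(s, P) = 1**2 = 1)
-Y((a(0 - 1*1) - 2)**2, t) = -1*1 = -1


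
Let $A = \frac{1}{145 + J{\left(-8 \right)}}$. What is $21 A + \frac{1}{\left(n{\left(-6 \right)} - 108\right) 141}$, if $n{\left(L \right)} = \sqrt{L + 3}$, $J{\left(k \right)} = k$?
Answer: $\frac{3836799}{25041271} - \frac{i \sqrt{3}}{1645047} \approx 0.15322 - 1.0529 \cdot 10^{-6} i$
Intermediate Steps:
$n{\left(L \right)} = \sqrt{3 + L}$
$A = \frac{1}{137}$ ($A = \frac{1}{145 - 8} = \frac{1}{137} \approx 0.0072993$)
$21 A + \frac{1}{\left(n{\left(-6 \right)} - 108\right) 141} = 21 \cdot \frac{1}{137} + \frac{1}{\left(\sqrt{3 - 6} - 108\right) 141} = \frac{21}{137} + \frac{1}{\sqrt{-3} - 108} \cdot \frac{1}{141} = \frac{21}{137} + \frac{1}{i \sqrt{3} - 108} \cdot \frac{1}{141} = \frac{21}{137} + \frac{1}{-108 + i \sqrt{3}} \cdot \frac{1}{141} = \frac{21}{137} + \frac{1}{141 \left(-108 + i \sqrt{3}\right)}$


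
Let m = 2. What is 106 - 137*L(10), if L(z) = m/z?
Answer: 393/5 ≈ 78.600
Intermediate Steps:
L(z) = 2/z
106 - 137*L(10) = 106 - 274/10 = 106 - 137*⅕ = 106 - 137/5 = 393/5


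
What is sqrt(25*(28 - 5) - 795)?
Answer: 2*I*sqrt(55) ≈ 14.832*I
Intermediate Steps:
sqrt(25*(28 - 5) - 795) = sqrt(25*23 - 795) = sqrt(575 - 795) = sqrt(-220) = 2*I*sqrt(55)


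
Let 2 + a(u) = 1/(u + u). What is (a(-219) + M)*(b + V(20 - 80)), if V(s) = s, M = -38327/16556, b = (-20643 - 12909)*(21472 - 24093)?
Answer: -114713122645309/302147 ≈ -3.7966e+8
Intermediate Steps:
a(u) = -2 + 1/(2*u) (a(u) = -2 + 1/(u + u) = -2 + 1/(2*u))
b = 87939792 (b = -33552*(-2621) = 87939792)
M = -38327/16556 (M = -38327*1/16556 = -38327/16556 ≈ -2.3150)
(a(-219) + M)*(b + V(20 - 80)) = ((-2 + (½)/(-219)) - 38327/16556)*(87939792 + (20 - 80)) = ((-2 + (½)*(-1/219)) - 38327/16556)*(87939792 - 60) = ((-2 - 1/438) - 38327/16556)*87939732 = (-877/438 - 38327/16556)*87939732 = -15653419/3625764*87939732 = -114713122645309/302147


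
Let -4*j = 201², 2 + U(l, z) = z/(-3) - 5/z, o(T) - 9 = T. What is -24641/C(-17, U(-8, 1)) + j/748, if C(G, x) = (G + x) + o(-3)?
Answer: 19905051/14960 ≈ 1330.6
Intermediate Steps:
o(T) = 9 + T
U(l, z) = -2 - 5/z - z/3 (U(l, z) = -2 + (z/(-3) - 5/z) = -2 + (z*(-⅓) - 5/z) = -2 + (-z/3 - 5/z) = -2 + (-5/z - z/3) = -2 - 5/z - z/3)
C(G, x) = 6 + G + x (C(G, x) = (G + x) + (9 - 3) = (G + x) + 6 = 6 + G + x)
j = -40401/4 (j = -¼*201² = -¼*40401 = -40401/4 ≈ -10100.)
-24641/C(-17, U(-8, 1)) + j/748 = -24641/(6 - 17 + (-2 - 5/1 - ⅓*1)) - 40401/4/748 = -24641/(6 - 17 + (-2 - 5*1 - ⅓)) - 40401/4*1/748 = -24641/(6 - 17 + (-2 - 5 - ⅓)) - 40401/2992 = -24641/(6 - 17 - 22/3) - 40401/2992 = -24641/(-55/3) - 40401/2992 = -24641*(-3/55) - 40401/2992 = 73923/55 - 40401/2992 = 19905051/14960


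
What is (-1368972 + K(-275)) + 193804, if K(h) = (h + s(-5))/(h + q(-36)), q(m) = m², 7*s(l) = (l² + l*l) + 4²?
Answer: -8398927555/7147 ≈ -1.1752e+6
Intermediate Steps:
s(l) = 16/7 + 2*l²/7 (s(l) = ((l² + l*l) + 4²)/7 = ((l² + l²) + 16)/7 = (2*l² + 16)/7 = (16 + 2*l²)/7 = 16/7 + 2*l²/7)
K(h) = (66/7 + h)/(1296 + h) (K(h) = (h + (16/7 + (2/7)*(-5)²))/(h + (-36)²) = (h + (16/7 + (2/7)*25))/(h + 1296) = (h + (16/7 + 50/7))/(1296 + h) = (h + 66/7)/(1296 + h) = (66/7 + h)/(1296 + h))
(-1368972 + K(-275)) + 193804 = (-1368972 + (66/7 - 275)/(1296 - 275)) + 193804 = (-1368972 - 1859/7/1021) + 193804 = (-1368972 + (1/1021)*(-1859/7)) + 193804 = (-1368972 - 1859/7147) + 193804 = -9784044743/7147 + 193804 = -8398927555/7147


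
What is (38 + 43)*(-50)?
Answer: -4050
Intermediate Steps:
(38 + 43)*(-50) = 81*(-50) = -4050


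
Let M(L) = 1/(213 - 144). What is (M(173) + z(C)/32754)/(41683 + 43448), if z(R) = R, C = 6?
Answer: 5528/32066378901 ≈ 1.7239e-7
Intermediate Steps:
M(L) = 1/69
(M(173) + z(C)/32754)/(41683 + 43448) = (1/69 + 6/32754)/(41683 + 43448) = (1/69 + 6*(1/32754))/85131 = (1/69 + 1/5459)*(1/85131) = (5528/376671)*(1/85131) = 5528/32066378901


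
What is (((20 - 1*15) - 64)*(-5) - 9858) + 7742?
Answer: -1821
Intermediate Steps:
(((20 - 1*15) - 64)*(-5) - 9858) + 7742 = (((20 - 15) - 64)*(-5) - 9858) + 7742 = ((5 - 64)*(-5) - 9858) + 7742 = (-59*(-5) - 9858) + 7742 = (295 - 9858) + 7742 = -9563 + 7742 = -1821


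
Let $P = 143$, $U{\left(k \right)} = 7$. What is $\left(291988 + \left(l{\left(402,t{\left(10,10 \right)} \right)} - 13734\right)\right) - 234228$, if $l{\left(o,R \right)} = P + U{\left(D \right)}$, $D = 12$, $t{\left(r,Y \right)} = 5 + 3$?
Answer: $44176$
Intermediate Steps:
$t{\left(r,Y \right)} = 8$
$l{\left(o,R \right)} = 150$ ($l{\left(o,R \right)} = 143 + 7 = 150$)
$\left(291988 + \left(l{\left(402,t{\left(10,10 \right)} \right)} - 13734\right)\right) - 234228 = \left(291988 + \left(150 - 13734\right)\right) - 234228 = \left(291988 - 13584\right) - 234228 = 278404 - 234228 = 44176$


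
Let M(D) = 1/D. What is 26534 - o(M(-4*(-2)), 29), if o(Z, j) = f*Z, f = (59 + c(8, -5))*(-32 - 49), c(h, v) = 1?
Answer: 54283/2 ≈ 27142.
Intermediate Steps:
f = -4860 (f = (59 + 1)*(-32 - 49) = 60*(-81) = -4860)
o(Z, j) = -4860*Z
26534 - o(M(-4*(-2)), 29) = 26534 - (-4860)/((-4*(-2))) = 26534 - (-4860)/8 = 26534 - 1*(-1215/2) = 26534 + 1215/2 = 54283/2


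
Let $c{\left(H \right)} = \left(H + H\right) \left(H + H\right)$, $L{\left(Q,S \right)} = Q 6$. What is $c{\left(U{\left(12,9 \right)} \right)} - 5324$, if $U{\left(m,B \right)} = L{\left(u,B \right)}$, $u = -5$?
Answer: $-1724$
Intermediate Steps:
$L{\left(Q,S \right)} = 6 Q$
$U{\left(m,B \right)} = -30$ ($U{\left(m,B \right)} = 6 \left(-5\right) = -30$)
$c{\left(H \right)} = 4 H^{2}$ ($c{\left(H \right)} = 2 H 2 H = 4 H^{2}$)
$c{\left(U{\left(12,9 \right)} \right)} - 5324 = 4 \left(-30\right)^{2} - 5324 = 4 \cdot 900 - 5324 = 3600 - 5324 = -1724$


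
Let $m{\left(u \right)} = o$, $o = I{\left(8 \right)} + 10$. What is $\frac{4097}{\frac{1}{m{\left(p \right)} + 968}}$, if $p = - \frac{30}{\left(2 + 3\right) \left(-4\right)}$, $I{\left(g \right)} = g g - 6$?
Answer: $4244492$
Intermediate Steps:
$I{\left(g \right)} = -6 + g^{2}$ ($I{\left(g \right)} = g^{2} - 6 = -6 + g^{2}$)
$p = \frac{3}{2}$ ($p = - \frac{30}{5 \left(-4\right)} = - \frac{30}{-20} = \left(-30\right) \left(- \frac{1}{20}\right) = \frac{3}{2} \approx 1.5$)
$o = 68$ ($o = \left(-6 + 8^{2}\right) + 10 = \left(-6 + 64\right) + 10 = 58 + 10 = 68$)
$m{\left(u \right)} = 68$
$\frac{4097}{\frac{1}{m{\left(p \right)} + 968}} = \frac{4097}{\frac{1}{68 + 968}} = \frac{4097}{\frac{1}{1036}} = 4097 \frac{1}{\frac{1}{1036}} = 4097 \cdot 1036 = 4244492$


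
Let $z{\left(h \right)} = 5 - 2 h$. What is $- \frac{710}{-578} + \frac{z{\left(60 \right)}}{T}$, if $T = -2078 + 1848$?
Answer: $\frac{999}{578} \approx 1.7284$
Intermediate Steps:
$T = -230$
$- \frac{710}{-578} + \frac{z{\left(60 \right)}}{T} = - \frac{710}{-578} + \frac{5 - 120}{-230} = \left(-710\right) \left(- \frac{1}{578}\right) + \left(5 - 120\right) \left(- \frac{1}{230}\right) = \frac{355}{289} - - \frac{1}{2} = \frac{355}{289} + \frac{1}{2} = \frac{999}{578}$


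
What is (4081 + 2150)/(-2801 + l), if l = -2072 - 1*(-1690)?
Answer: -2077/1061 ≈ -1.9576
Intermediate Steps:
l = -382 (l = -2072 + 1690 = -382)
(4081 + 2150)/(-2801 + l) = (4081 + 2150)/(-2801 - 382) = 6231/(-3183) = 6231*(-1/3183) = -2077/1061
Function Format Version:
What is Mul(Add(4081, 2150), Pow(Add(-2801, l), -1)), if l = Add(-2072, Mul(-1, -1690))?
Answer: Rational(-2077, 1061) ≈ -1.9576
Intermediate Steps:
l = -382 (l = Add(-2072, 1690) = -382)
Mul(Add(4081, 2150), Pow(Add(-2801, l), -1)) = Mul(Add(4081, 2150), Pow(Add(-2801, -382), -1)) = Mul(6231, Pow(-3183, -1)) = Mul(6231, Rational(-1, 3183)) = Rational(-2077, 1061)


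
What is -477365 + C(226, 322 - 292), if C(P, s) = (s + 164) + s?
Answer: -477141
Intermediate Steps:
C(P, s) = 164 + 2*s (C(P, s) = (164 + s) + s = 164 + 2*s)
-477365 + C(226, 322 - 292) = -477365 + (164 + 2*(322 - 292)) = -477365 + (164 + 2*30) = -477365 + (164 + 60) = -477365 + 224 = -477141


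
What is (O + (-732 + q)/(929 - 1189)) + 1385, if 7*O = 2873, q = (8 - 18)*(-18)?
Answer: 817886/455 ≈ 1797.6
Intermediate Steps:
q = 180 (q = -10*(-18) = 180)
O = 2873/7 (O = (⅐)*2873 = 2873/7 ≈ 410.43)
(O + (-732 + q)/(929 - 1189)) + 1385 = (2873/7 + (-732 + 180)/(929 - 1189)) + 1385 = (2873/7 - 552/(-260)) + 1385 = (2873/7 - 552*(-1/260)) + 1385 = (2873/7 + 138/65) + 1385 = 187711/455 + 1385 = 817886/455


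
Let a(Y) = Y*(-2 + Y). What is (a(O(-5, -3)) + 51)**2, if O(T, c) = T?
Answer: 7396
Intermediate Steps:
(a(O(-5, -3)) + 51)**2 = (-5*(-2 - 5) + 51)**2 = (-5*(-7) + 51)**2 = (35 + 51)**2 = 86**2 = 7396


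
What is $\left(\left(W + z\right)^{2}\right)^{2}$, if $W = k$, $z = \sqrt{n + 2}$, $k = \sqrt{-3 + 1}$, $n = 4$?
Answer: $-32 + 32 i \sqrt{3} \approx -32.0 + 55.426 i$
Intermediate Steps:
$k = i \sqrt{2}$ ($k = \sqrt{-2} = i \sqrt{2} \approx 1.4142 i$)
$z = \sqrt{6}$ ($z = \sqrt{4 + 2} = \sqrt{6} \approx 2.4495$)
$W = i \sqrt{2} \approx 1.4142 i$
$\left(\left(W + z\right)^{2}\right)^{2} = \left(\left(i \sqrt{2} + \sqrt{6}\right)^{2}\right)^{2} = \left(\left(\sqrt{6} + i \sqrt{2}\right)^{2}\right)^{2} = \left(\sqrt{6} + i \sqrt{2}\right)^{4}$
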